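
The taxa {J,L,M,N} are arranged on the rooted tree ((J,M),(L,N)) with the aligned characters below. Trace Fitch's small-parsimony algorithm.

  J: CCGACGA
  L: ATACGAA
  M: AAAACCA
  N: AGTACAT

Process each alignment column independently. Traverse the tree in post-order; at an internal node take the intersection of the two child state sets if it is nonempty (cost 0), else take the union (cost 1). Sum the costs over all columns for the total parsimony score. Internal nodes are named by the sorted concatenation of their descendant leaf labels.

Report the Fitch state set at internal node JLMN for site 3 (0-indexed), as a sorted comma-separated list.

[col 0] JM: children J:{C}, M:{A} ∪→ {A,C}; cost 1
[col 0] LN: children L:{A}, N:{A} ∩→ {A}; cost 0
[col 0] JLMN: children JM:{A,C}, LN:{A} ∩→ {A}; cost 0
[col 1] JM: children J:{C}, M:{A} ∪→ {A,C}; cost 1
[col 1] LN: children L:{T}, N:{G} ∪→ {G,T}; cost 1
[col 1] JLMN: children JM:{A,C}, LN:{G,T} ∪→ {A,C,G,T}; cost 1
[col 2] JM: children J:{G}, M:{A} ∪→ {A,G}; cost 1
[col 2] LN: children L:{A}, N:{T} ∪→ {A,T}; cost 1
[col 2] JLMN: children JM:{A,G}, LN:{A,T} ∩→ {A}; cost 0
[col 3] JM: children J:{A}, M:{A} ∩→ {A}; cost 0
[col 3] LN: children L:{C}, N:{A} ∪→ {A,C}; cost 1
[col 3] JLMN: children JM:{A}, LN:{A,C} ∩→ {A}; cost 0
[col 4] JM: children J:{C}, M:{C} ∩→ {C}; cost 0
[col 4] LN: children L:{G}, N:{C} ∪→ {C,G}; cost 1
[col 4] JLMN: children JM:{C}, LN:{C,G} ∩→ {C}; cost 0
[col 5] JM: children J:{G}, M:{C} ∪→ {C,G}; cost 1
[col 5] LN: children L:{A}, N:{A} ∩→ {A}; cost 0
[col 5] JLMN: children JM:{C,G}, LN:{A} ∪→ {A,C,G}; cost 1
[col 6] JM: children J:{A}, M:{A} ∩→ {A}; cost 0
[col 6] LN: children L:{A}, N:{T} ∪→ {A,T}; cost 1
[col 6] JLMN: children JM:{A}, LN:{A,T} ∩→ {A}; cost 0
per-site changes: [1, 3, 2, 1, 1, 2, 1]; total = 11

A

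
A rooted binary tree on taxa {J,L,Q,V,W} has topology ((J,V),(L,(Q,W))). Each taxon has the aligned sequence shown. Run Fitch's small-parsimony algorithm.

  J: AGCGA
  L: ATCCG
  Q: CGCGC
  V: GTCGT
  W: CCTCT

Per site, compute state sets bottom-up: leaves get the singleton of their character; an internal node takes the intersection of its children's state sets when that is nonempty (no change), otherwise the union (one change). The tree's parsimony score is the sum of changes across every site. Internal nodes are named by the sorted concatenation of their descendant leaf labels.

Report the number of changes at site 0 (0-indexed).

JV@0: {A} ∪ {G} = {A,G} (union, +1)
QW@0: {C} ∩ {C} = {C} (intersection, +0)
LQW@0: {A} ∪ {C} = {A,C} (union, +1)
JLQVW@0: {A,G} ∩ {A,C} = {A} (intersection, +0)
JV@1: {G} ∪ {T} = {G,T} (union, +1)
QW@1: {G} ∪ {C} = {C,G} (union, +1)
LQW@1: {T} ∪ {C,G} = {C,G,T} (union, +1)
JLQVW@1: {G,T} ∩ {C,G,T} = {G,T} (intersection, +0)
JV@2: {C} ∩ {C} = {C} (intersection, +0)
QW@2: {C} ∪ {T} = {C,T} (union, +1)
LQW@2: {C} ∩ {C,T} = {C} (intersection, +0)
JLQVW@2: {C} ∩ {C} = {C} (intersection, +0)
JV@3: {G} ∩ {G} = {G} (intersection, +0)
QW@3: {G} ∪ {C} = {C,G} (union, +1)
LQW@3: {C} ∩ {C,G} = {C} (intersection, +0)
JLQVW@3: {G} ∪ {C} = {C,G} (union, +1)
JV@4: {A} ∪ {T} = {A,T} (union, +1)
QW@4: {C} ∪ {T} = {C,T} (union, +1)
LQW@4: {G} ∪ {C,T} = {C,G,T} (union, +1)
JLQVW@4: {A,T} ∩ {C,G,T} = {T} (intersection, +0)
per-site changes: [2, 3, 1, 2, 3]; total = 11

2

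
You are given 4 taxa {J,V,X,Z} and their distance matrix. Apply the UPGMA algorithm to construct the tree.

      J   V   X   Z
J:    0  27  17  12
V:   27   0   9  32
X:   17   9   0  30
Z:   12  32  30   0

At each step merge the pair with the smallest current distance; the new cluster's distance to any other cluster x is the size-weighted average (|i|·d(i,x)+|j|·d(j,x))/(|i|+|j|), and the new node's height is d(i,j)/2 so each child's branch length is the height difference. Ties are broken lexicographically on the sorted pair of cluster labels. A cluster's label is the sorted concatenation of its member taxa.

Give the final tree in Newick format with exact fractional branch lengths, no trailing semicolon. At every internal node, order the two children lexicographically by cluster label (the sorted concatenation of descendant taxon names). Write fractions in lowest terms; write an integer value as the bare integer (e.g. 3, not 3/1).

((J:6,Z:6):29/4,(V:9/2,X:9/2):35/4)

iteration 1: select V,X (d=9); attach at lengths (9/2, 9/2); label the merged cluster VX
  updated: d(J,VX)=22, d(VX,Z)=31
iteration 2: select J,Z (d=12); attach at lengths (6, 6); label the merged cluster JZ
  updated: d(JZ,VX)=53/2
iteration 3: select JZ,VX (d=53/2); attach at lengths (29/4, 35/4); label the merged cluster JVXZ
final tree: ((J:6,Z:6):29/4,(V:9/2,X:9/2):35/4)
total length: 37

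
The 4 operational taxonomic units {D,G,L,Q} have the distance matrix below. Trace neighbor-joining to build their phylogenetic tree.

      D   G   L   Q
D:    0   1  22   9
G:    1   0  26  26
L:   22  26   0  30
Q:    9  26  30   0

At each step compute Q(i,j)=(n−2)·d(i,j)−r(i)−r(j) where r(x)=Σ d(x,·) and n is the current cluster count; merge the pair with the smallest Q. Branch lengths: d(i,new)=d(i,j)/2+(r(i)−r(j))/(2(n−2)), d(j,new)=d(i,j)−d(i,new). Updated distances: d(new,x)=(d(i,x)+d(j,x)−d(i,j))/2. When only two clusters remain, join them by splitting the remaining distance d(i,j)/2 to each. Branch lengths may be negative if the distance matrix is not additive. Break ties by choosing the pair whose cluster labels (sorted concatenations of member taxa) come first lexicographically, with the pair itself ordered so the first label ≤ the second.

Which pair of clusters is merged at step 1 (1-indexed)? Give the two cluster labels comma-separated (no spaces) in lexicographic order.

D,G

step 1: merge (D,G) at d=1, Q=-83; branch lengths D→-19/4, G→23/4; new cluster DG
  updated: d(DG,L)=47/2, d(DG,Q)=17
step 2: merge (DG,L) at d=47/2, Q=-141/2; branch lengths DG→21/4, L→73/4; new cluster DGL
  updated: d(DGL,Q)=47/4
step 3: merge (DGL,Q) at d=47/4; branch lengths DGL→47/8, Q→47/8; new cluster DGLQ
final tree: (((D:-19/4,G:23/4):21/4,L:73/4):47/8,Q:47/8)
total length: 145/4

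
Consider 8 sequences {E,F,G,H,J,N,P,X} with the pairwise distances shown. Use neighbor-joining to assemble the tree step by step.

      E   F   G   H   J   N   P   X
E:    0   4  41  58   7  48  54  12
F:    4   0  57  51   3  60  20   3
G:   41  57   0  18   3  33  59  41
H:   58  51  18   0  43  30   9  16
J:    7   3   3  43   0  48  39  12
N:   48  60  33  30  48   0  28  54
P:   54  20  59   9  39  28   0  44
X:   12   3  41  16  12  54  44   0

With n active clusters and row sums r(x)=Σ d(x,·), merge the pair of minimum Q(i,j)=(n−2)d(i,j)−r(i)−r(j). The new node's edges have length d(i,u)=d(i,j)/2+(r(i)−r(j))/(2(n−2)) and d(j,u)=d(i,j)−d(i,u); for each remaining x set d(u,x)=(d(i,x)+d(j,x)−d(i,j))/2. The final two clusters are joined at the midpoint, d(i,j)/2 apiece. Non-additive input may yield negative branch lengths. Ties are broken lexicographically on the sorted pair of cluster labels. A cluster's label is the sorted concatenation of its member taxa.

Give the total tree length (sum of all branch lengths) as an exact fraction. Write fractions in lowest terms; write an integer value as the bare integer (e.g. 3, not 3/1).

5199/64

step 1: merge (H,P) at d=9, Q=-424; branch lengths H→13/6, P→41/6; new cluster HP
  updated: d(E,HP)=103/2, d(F,HP)=31, d(G,HP)=34, d(HP,J)=73/2, d(HP,N)=49/2, d(HP,X)=51/2
step 2: merge (HP,N) at d=49/2, Q=-348; branch lengths HP→29/5, N→187/10; new cluster HNP
  updated: d(E,HNP)=75/2, d(F,HNP)=133/4, d(G,HNP)=85/4, d(HNP,J)=30, d(HNP,X)=55/2
step 3: merge (G,HNP) at d=85/4, Q=-911/4; branch lengths G→395/32, HNP→285/32; new cluster GHNP
  updated: d(E,GHNP)=229/8, d(F,GHNP)=69/2, d(GHNP,J)=47/8, d(GHNP,X)=189/8
step 4: merge (GHNP,J) at d=47/8, Q=-823/8; branch lengths GHNP→659/48, J→-377/48; new cluster GHJNP
  updated: d(E,GHJNP)=119/8, d(F,GHJNP)=253/16, d(GHJNP,X)=119/8
step 5: merge (E,GHJNP) at d=119/8, Q=-747/16; branch lengths E→241/64, GHJNP→711/64; new cluster EGHJNP
  updated: d(EGHJNP,F)=79/32, d(EGHJNP,X)=6
step 6: merge (EGHJNP,F) at d=79/32, Q=-367/32; branch lengths EGHJNP→175/64, F→-17/64; new cluster EFGHJNP
  updated: d(EFGHJNP,X)=209/64
step 7: merge (EFGHJNP,X) at d=209/64; branch lengths EFGHJNP→209/128, X→209/128; new cluster EFGHJNPX
final tree: (((E:241/64,((G:395/32,((H:13/6,P:41/6):29/5,N:187/10):285/32):659/48,J:-377/48):711/64):175/64,F:-17/64):209/128,X:209/128)
total length: 5199/64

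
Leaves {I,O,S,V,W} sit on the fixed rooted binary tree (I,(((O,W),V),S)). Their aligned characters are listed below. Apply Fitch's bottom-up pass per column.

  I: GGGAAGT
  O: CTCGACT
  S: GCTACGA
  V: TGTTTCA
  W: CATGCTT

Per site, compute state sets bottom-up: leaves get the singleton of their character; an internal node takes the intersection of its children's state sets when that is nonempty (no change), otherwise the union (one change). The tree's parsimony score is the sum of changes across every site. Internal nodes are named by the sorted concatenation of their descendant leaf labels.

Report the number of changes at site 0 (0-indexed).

2

OW@0: {C} ∩ {C} = {C} (intersection, +0)
OVW@0: {C} ∪ {T} = {C,T} (union, +1)
OSVW@0: {C,T} ∪ {G} = {C,G,T} (union, +1)
IOSVW@0: {G} ∩ {C,G,T} = {G} (intersection, +0)
OW@1: {T} ∪ {A} = {A,T} (union, +1)
OVW@1: {A,T} ∪ {G} = {A,G,T} (union, +1)
OSVW@1: {A,G,T} ∪ {C} = {A,C,G,T} (union, +1)
IOSVW@1: {G} ∩ {A,C,G,T} = {G} (intersection, +0)
OW@2: {C} ∪ {T} = {C,T} (union, +1)
OVW@2: {C,T} ∩ {T} = {T} (intersection, +0)
OSVW@2: {T} ∩ {T} = {T} (intersection, +0)
IOSVW@2: {G} ∪ {T} = {G,T} (union, +1)
OW@3: {G} ∩ {G} = {G} (intersection, +0)
OVW@3: {G} ∪ {T} = {G,T} (union, +1)
OSVW@3: {G,T} ∪ {A} = {A,G,T} (union, +1)
IOSVW@3: {A} ∩ {A,G,T} = {A} (intersection, +0)
OW@4: {A} ∪ {C} = {A,C} (union, +1)
OVW@4: {A,C} ∪ {T} = {A,C,T} (union, +1)
OSVW@4: {A,C,T} ∩ {C} = {C} (intersection, +0)
IOSVW@4: {A} ∪ {C} = {A,C} (union, +1)
OW@5: {C} ∪ {T} = {C,T} (union, +1)
OVW@5: {C,T} ∩ {C} = {C} (intersection, +0)
OSVW@5: {C} ∪ {G} = {C,G} (union, +1)
IOSVW@5: {G} ∩ {C,G} = {G} (intersection, +0)
OW@6: {T} ∩ {T} = {T} (intersection, +0)
OVW@6: {T} ∪ {A} = {A,T} (union, +1)
OSVW@6: {A,T} ∩ {A} = {A} (intersection, +0)
IOSVW@6: {T} ∪ {A} = {A,T} (union, +1)
per-site changes: [2, 3, 2, 2, 3, 2, 2]; total = 16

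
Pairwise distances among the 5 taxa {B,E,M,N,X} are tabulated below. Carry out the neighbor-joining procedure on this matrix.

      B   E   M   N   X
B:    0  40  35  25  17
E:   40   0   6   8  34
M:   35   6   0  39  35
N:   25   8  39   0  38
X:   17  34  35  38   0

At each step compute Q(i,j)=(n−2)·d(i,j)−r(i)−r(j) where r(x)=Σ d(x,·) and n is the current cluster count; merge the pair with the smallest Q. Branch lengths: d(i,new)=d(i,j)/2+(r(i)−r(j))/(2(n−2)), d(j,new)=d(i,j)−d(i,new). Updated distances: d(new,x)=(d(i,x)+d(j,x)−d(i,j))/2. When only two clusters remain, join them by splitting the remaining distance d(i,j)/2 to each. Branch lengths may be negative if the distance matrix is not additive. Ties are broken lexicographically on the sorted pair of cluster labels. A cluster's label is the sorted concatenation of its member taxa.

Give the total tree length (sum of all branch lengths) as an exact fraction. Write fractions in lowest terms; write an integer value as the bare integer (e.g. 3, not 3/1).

57

iteration 1: select B,X (d=17, Q=-190); attach at lengths (22/3, 29/3); label the merged cluster BX
  updated: d(BX,E)=57/2, d(BX,M)=53/2, d(BX,N)=23
iteration 2: select BX,N (d=23, Q=-102); attach at lengths (27/2, 19/2); label the merged cluster BNX
  updated: d(BNX,E)=27/4, d(BNX,M)=85/4
iteration 3: select BNX,E (d=27/4, Q=-34); attach at lengths (11, -17/4); label the merged cluster BENX
  updated: d(BENX,M)=41/4
iteration 4: select BENX,M (d=41/4); attach at lengths (41/8, 41/8); label the merged cluster BEMNX
final tree: ((((B:22/3,X:29/3):27/2,N:19/2):11,E:-17/4):41/8,M:41/8)
total length: 57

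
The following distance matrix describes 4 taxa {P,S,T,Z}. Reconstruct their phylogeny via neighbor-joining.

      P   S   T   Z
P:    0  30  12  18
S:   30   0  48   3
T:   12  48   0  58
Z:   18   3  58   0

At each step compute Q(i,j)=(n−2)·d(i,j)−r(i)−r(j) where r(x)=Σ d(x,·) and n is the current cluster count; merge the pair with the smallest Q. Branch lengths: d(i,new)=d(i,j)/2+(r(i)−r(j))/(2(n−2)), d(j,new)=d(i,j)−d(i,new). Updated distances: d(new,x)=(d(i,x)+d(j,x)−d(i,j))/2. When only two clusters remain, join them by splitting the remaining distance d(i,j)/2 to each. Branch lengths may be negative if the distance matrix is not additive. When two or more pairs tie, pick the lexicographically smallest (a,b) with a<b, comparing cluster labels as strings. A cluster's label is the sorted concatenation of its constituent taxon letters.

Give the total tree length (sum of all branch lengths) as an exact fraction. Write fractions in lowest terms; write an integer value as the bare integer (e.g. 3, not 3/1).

1. join P+T (d=12, Q=-154) ⇒ PT; edges |P|=-17/2, |T|=41/2
  updated: d(PT,S)=33, d(PT,Z)=32
2. join PT+S (d=33, Q=-68) ⇒ PST; edges |PT|=31, |S|=2
  updated: d(PST,Z)=1
3. join PST+Z (d=1) ⇒ PSTZ; edges |PST|=1/2, |Z|=1/2
final tree: (((P:-17/2,T:41/2):31,S:2):1/2,Z:1/2)
total length: 46

46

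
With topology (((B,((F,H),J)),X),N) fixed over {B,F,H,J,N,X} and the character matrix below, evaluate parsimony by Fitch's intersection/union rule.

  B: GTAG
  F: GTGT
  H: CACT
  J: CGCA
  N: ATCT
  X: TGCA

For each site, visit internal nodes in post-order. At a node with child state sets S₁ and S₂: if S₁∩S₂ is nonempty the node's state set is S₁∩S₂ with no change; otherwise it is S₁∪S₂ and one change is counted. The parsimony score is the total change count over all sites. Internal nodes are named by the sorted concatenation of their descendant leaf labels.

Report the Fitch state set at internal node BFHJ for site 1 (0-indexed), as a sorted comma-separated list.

T

site 0, node FH: F={G} ∪ H={C} → {C,G} (+1)
site 0, node FHJ: FH={C,G} ∩ J={C} → {C} (+0)
site 0, node BFHJ: B={G} ∪ FHJ={C} → {C,G} (+1)
site 0, node BFHJX: BFHJ={C,G} ∪ X={T} → {C,G,T} (+1)
site 0, node BFHJNX: BFHJX={C,G,T} ∪ N={A} → {A,C,G,T} (+1)
site 1, node FH: F={T} ∪ H={A} → {A,T} (+1)
site 1, node FHJ: FH={A,T} ∪ J={G} → {A,G,T} (+1)
site 1, node BFHJ: B={T} ∩ FHJ={A,G,T} → {T} (+0)
site 1, node BFHJX: BFHJ={T} ∪ X={G} → {G,T} (+1)
site 1, node BFHJNX: BFHJX={G,T} ∩ N={T} → {T} (+0)
site 2, node FH: F={G} ∪ H={C} → {C,G} (+1)
site 2, node FHJ: FH={C,G} ∩ J={C} → {C} (+0)
site 2, node BFHJ: B={A} ∪ FHJ={C} → {A,C} (+1)
site 2, node BFHJX: BFHJ={A,C} ∩ X={C} → {C} (+0)
site 2, node BFHJNX: BFHJX={C} ∩ N={C} → {C} (+0)
site 3, node FH: F={T} ∩ H={T} → {T} (+0)
site 3, node FHJ: FH={T} ∪ J={A} → {A,T} (+1)
site 3, node BFHJ: B={G} ∪ FHJ={A,T} → {A,G,T} (+1)
site 3, node BFHJX: BFHJ={A,G,T} ∩ X={A} → {A} (+0)
site 3, node BFHJNX: BFHJX={A} ∪ N={T} → {A,T} (+1)
per-site changes: [4, 3, 2, 3]; total = 12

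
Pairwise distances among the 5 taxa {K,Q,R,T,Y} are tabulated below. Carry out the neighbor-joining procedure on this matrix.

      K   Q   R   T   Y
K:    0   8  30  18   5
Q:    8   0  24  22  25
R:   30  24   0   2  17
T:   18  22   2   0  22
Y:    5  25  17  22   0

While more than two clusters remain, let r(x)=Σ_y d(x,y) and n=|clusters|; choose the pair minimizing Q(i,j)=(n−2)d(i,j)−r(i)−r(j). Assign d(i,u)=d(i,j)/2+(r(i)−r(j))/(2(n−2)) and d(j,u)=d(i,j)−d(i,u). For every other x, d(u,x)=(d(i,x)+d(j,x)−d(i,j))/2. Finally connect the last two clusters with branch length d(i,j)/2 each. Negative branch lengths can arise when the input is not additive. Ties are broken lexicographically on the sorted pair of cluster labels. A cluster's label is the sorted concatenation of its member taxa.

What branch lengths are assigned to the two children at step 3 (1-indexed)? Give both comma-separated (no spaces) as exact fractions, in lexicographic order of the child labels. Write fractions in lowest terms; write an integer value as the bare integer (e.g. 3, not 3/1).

iteration 1: select R,T (d=2, Q=-131); attach at lengths (5/2, -1/2); label the merged cluster RT
  updated: d(K,RT)=23, d(Q,RT)=22, d(RT,Y)=37/2
iteration 2: select K,Q (d=8, Q=-75); attach at lengths (-3/4, 35/4); label the merged cluster KQ
  updated: d(KQ,RT)=37/2, d(KQ,Y)=11
iteration 3: select KQ,RT (d=37/2, Q=-48); attach at lengths (11/2, 13); label the merged cluster KQRT
  updated: d(KQRT,Y)=11/2
iteration 4: select KQRT,Y (d=11/2); attach at lengths (11/4, 11/4); label the merged cluster KQRTY
final tree: (((K:-3/4,Q:35/4):11/2,(R:5/2,T:-1/2):13):11/4,Y:11/4)
total length: 34

11/2,13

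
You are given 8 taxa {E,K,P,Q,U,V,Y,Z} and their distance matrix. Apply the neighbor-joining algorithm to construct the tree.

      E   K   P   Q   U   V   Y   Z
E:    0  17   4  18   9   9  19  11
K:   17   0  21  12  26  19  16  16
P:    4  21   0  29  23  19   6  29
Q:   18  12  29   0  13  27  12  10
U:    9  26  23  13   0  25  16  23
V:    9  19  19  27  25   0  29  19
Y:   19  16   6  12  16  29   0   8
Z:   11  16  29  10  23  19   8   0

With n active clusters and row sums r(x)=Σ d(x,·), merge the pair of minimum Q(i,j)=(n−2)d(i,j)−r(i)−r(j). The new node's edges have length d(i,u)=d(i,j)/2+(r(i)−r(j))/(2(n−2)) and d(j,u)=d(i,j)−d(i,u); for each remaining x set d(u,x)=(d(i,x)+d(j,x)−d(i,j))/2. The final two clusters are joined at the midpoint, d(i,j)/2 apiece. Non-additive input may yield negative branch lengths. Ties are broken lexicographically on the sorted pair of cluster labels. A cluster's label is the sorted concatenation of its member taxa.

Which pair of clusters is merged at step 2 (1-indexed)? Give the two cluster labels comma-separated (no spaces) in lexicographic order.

E,V

1. join P+Y (d=6, Q=-201) ⇒ PY; edges |P|=61/12, |Y|=11/12
  updated: d(E,PY)=17/2, d(K,PY)=31/2, d(PY,Q)=35/2, d(PY,U)=33/2, d(PY,V)=21, d(PY,Z)=31/2
2. join E+V (d=9, Q=-295/2) ⇒ EV; edges |E|=-1/4, |V|=37/4
  updated: d(EV,K)=27/2, d(EV,PY)=41/4, d(EV,Q)=18, d(EV,U)=25/2, d(EV,Z)=21/2
3. join Q+U (d=13, Q=-219/2) ⇒ QU; edges |Q|=63/16, |U|=145/16
  updated: d(EV,QU)=35/4, d(K,QU)=25/2, d(PY,QU)=21/2, d(QU,Z)=10
4. join EV+PY (d=41/4, Q=-64) ⇒ EPVY; edges |EV|=11/3, |PY|=79/12
  updated: d(EPVY,K)=75/8, d(EPVY,QU)=9/2, d(EPVY,Z)=63/8
5. join EPVY+K (d=75/8, Q=-327/8) ⇒ EKPVY; edges |EPVY|=21/32, |K|=279/32
  updated: d(EKPVY,QU)=61/16, d(EKPVY,Z)=29/4
6. join EKPVY+QU (d=61/16, Q=-337/16) ⇒ EKPQUVY; edges |EKPVY|=17/32, |QU|=105/32
  updated: d(EKPQUVY,Z)=215/32
7. join EKPQUVY+Z (d=215/32) ⇒ EKPQUVYZ; edges |EKPQUVY|=215/64, |Z|=215/64
final tree: (((((E:-1/4,V:37/4):11/3,(P:61/12,Y:11/12):79/12):21/32,K:279/32):17/32,(Q:63/16,U:145/16):105/32):215/64,Z:215/64)
total length: 1861/32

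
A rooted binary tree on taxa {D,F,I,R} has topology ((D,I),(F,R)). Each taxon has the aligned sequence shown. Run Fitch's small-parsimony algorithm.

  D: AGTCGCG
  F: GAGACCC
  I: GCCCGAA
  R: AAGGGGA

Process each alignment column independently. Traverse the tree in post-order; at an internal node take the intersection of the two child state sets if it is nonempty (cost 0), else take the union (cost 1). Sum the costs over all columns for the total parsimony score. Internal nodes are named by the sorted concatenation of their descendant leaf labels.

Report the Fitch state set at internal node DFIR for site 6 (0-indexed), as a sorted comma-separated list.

[col 0] DI: children D:{A}, I:{G} ∪→ {A,G}; cost 1
[col 0] FR: children F:{G}, R:{A} ∪→ {A,G}; cost 1
[col 0] DFIR: children DI:{A,G}, FR:{A,G} ∩→ {A,G}; cost 0
[col 1] DI: children D:{G}, I:{C} ∪→ {C,G}; cost 1
[col 1] FR: children F:{A}, R:{A} ∩→ {A}; cost 0
[col 1] DFIR: children DI:{C,G}, FR:{A} ∪→ {A,C,G}; cost 1
[col 2] DI: children D:{T}, I:{C} ∪→ {C,T}; cost 1
[col 2] FR: children F:{G}, R:{G} ∩→ {G}; cost 0
[col 2] DFIR: children DI:{C,T}, FR:{G} ∪→ {C,G,T}; cost 1
[col 3] DI: children D:{C}, I:{C} ∩→ {C}; cost 0
[col 3] FR: children F:{A}, R:{G} ∪→ {A,G}; cost 1
[col 3] DFIR: children DI:{C}, FR:{A,G} ∪→ {A,C,G}; cost 1
[col 4] DI: children D:{G}, I:{G} ∩→ {G}; cost 0
[col 4] FR: children F:{C}, R:{G} ∪→ {C,G}; cost 1
[col 4] DFIR: children DI:{G}, FR:{C,G} ∩→ {G}; cost 0
[col 5] DI: children D:{C}, I:{A} ∪→ {A,C}; cost 1
[col 5] FR: children F:{C}, R:{G} ∪→ {C,G}; cost 1
[col 5] DFIR: children DI:{A,C}, FR:{C,G} ∩→ {C}; cost 0
[col 6] DI: children D:{G}, I:{A} ∪→ {A,G}; cost 1
[col 6] FR: children F:{C}, R:{A} ∪→ {A,C}; cost 1
[col 6] DFIR: children DI:{A,G}, FR:{A,C} ∩→ {A}; cost 0
per-site changes: [2, 2, 2, 2, 1, 2, 2]; total = 13

A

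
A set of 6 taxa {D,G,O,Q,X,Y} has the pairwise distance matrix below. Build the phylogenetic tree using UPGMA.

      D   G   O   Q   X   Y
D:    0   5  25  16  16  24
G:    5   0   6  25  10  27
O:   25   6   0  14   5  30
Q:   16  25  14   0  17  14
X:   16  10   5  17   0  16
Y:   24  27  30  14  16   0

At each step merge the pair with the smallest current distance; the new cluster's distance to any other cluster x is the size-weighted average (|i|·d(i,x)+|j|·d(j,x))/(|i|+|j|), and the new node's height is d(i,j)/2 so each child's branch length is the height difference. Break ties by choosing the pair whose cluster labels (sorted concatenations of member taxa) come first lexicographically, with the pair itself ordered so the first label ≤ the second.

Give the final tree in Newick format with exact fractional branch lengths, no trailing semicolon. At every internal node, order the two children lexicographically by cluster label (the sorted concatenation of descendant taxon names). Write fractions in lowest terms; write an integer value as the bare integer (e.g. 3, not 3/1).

(((D:5/2,G:5/2):37/8,(O:5/2,X:5/2):37/8):55/16,(Q:7,Y:7):57/16)

iteration 1: select D,G (d=5); attach at lengths (5/2, 5/2); label the merged cluster DG
  updated: d(DG,O)=31/2, d(DG,Q)=41/2, d(DG,X)=13, d(DG,Y)=51/2
iteration 2: select O,X (d=5); attach at lengths (5/2, 5/2); label the merged cluster OX
  updated: d(DG,OX)=57/4, d(OX,Q)=31/2, d(OX,Y)=23
iteration 3: select Q,Y (d=14); attach at lengths (7, 7); label the merged cluster QY
  updated: d(DG,QY)=23, d(OX,QY)=77/4
iteration 4: select DG,OX (d=57/4); attach at lengths (37/8, 37/8); label the merged cluster DGOX
  updated: d(DGOX,QY)=169/8
iteration 5: select DGOX,QY (d=169/8); attach at lengths (55/16, 57/16); label the merged cluster DGOQXY
final tree: (((D:5/2,G:5/2):37/8,(O:5/2,X:5/2):37/8):55/16,(Q:7,Y:7):57/16)
total length: 161/4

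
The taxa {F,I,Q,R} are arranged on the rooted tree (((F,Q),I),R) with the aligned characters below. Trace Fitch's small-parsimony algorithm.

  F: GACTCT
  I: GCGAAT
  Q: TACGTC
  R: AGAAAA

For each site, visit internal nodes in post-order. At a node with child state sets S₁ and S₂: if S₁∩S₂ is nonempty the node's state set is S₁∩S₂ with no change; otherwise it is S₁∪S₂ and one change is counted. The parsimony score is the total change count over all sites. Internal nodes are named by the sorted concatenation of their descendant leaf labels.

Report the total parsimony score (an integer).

site 0, node FQ: F={G} ∪ Q={T} → {G,T} (+1)
site 0, node FIQ: FQ={G,T} ∩ I={G} → {G} (+0)
site 0, node FIQR: FIQ={G} ∪ R={A} → {A,G} (+1)
site 1, node FQ: F={A} ∩ Q={A} → {A} (+0)
site 1, node FIQ: FQ={A} ∪ I={C} → {A,C} (+1)
site 1, node FIQR: FIQ={A,C} ∪ R={G} → {A,C,G} (+1)
site 2, node FQ: F={C} ∩ Q={C} → {C} (+0)
site 2, node FIQ: FQ={C} ∪ I={G} → {C,G} (+1)
site 2, node FIQR: FIQ={C,G} ∪ R={A} → {A,C,G} (+1)
site 3, node FQ: F={T} ∪ Q={G} → {G,T} (+1)
site 3, node FIQ: FQ={G,T} ∪ I={A} → {A,G,T} (+1)
site 3, node FIQR: FIQ={A,G,T} ∩ R={A} → {A} (+0)
site 4, node FQ: F={C} ∪ Q={T} → {C,T} (+1)
site 4, node FIQ: FQ={C,T} ∪ I={A} → {A,C,T} (+1)
site 4, node FIQR: FIQ={A,C,T} ∩ R={A} → {A} (+0)
site 5, node FQ: F={T} ∪ Q={C} → {C,T} (+1)
site 5, node FIQ: FQ={C,T} ∩ I={T} → {T} (+0)
site 5, node FIQR: FIQ={T} ∪ R={A} → {A,T} (+1)
per-site changes: [2, 2, 2, 2, 2, 2]; total = 12

12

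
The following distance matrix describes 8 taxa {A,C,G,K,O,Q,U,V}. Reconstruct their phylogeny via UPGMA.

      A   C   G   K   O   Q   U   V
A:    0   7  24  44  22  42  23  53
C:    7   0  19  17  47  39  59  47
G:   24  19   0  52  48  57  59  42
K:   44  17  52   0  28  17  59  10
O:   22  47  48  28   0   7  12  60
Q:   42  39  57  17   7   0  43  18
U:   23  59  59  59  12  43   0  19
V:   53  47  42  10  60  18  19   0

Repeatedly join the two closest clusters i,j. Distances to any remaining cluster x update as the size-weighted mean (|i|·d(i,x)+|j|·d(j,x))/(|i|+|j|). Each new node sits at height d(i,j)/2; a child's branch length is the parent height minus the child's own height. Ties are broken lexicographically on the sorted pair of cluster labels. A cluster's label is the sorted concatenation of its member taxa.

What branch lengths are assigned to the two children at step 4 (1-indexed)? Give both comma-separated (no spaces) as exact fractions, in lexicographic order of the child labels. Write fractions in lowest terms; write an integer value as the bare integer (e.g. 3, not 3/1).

29/4,43/4

1. join A+C (d=7) ⇒ AC; edges |A|=7/2, |C|=7/2
  updated: d(AC,G)=43/2, d(AC,K)=61/2, d(AC,O)=69/2, d(AC,Q)=81/2, d(AC,U)=41, d(AC,V)=50
2. join O+Q (d=7) ⇒ OQ; edges |O|=7/2, |Q|=7/2
  updated: d(AC,OQ)=75/2, d(G,OQ)=105/2, d(K,OQ)=45/2, d(OQ,U)=55/2, d(OQ,V)=39
3. join K+V (d=10) ⇒ KV; edges |K|=5, |V|=5
  updated: d(AC,KV)=161/4, d(G,KV)=47, d(KV,OQ)=123/4, d(KV,U)=39
4. join AC+G (d=43/2) ⇒ ACG; edges |AC|=29/4, |G|=43/4
  updated: d(ACG,KV)=85/2, d(ACG,OQ)=85/2, d(ACG,U)=47
5. join OQ+U (d=55/2) ⇒ OQU; edges |OQ|=41/4, |U|=55/4
  updated: d(ACG,OQU)=44, d(KV,OQU)=67/2
6. join KV+OQU (d=67/2) ⇒ KOQUV; edges |KV|=47/4, |OQU|=3
  updated: d(ACG,KOQUV)=217/5
7. join ACG+KOQUV (d=217/5) ⇒ ACGKOQUV; edges |ACG|=219/20, |KOQUV|=99/20
final tree: (((A:7/2,C:7/2):29/4,G:43/4):219/20,((K:5,V:5):47/4,((O:7/2,Q:7/2):41/4,U:55/4):3):99/20)
total length: 1933/20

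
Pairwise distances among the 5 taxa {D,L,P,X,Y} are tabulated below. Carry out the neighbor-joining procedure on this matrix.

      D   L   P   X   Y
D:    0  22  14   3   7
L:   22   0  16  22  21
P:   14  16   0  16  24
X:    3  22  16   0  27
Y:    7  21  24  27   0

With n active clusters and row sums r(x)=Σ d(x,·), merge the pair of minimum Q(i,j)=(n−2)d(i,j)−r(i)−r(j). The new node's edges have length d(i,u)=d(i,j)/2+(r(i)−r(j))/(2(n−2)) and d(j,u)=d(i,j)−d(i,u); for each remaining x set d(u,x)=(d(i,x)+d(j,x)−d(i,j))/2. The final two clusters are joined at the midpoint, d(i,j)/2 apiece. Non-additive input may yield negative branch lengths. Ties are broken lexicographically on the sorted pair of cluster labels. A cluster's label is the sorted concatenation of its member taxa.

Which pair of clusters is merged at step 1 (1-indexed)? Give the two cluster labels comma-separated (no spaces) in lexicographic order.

iteration 1: select D,X (d=3, Q=-105); attach at lengths (-13/6, 31/6); label the merged cluster DX
  updated: d(DX,L)=41/2, d(DX,P)=27/2, d(DX,Y)=31/2
iteration 2: select DX,Y (d=31/2, Q=-79); attach at lengths (5, 21/2); label the merged cluster DXY
  updated: d(DXY,L)=13, d(DXY,P)=11
iteration 3: select DXY,L (d=13, Q=-40); attach at lengths (4, 9); label the merged cluster DLXY
  updated: d(DLXY,P)=7
iteration 4: select DLXY,P (d=7); attach at lengths (7/2, 7/2); label the merged cluster DLPXY
final tree: ((((D:-13/6,X:31/6):5,Y:21/2):4,L:9):7/2,P:7/2)
total length: 77/2

D,X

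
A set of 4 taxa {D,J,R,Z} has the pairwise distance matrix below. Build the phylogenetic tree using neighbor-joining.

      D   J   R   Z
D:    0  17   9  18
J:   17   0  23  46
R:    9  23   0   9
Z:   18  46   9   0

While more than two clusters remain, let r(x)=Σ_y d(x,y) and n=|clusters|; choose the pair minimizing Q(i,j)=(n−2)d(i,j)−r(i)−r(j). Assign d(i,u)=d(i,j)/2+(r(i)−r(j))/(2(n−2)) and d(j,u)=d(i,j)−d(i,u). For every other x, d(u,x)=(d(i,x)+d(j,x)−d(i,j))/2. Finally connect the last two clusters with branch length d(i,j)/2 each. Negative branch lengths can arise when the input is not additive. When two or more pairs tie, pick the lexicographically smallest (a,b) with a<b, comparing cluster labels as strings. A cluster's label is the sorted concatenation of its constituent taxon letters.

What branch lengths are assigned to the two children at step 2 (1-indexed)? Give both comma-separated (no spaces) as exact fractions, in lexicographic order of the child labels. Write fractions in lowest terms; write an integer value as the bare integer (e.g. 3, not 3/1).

11,-7/2

step 1: merge (D,J) at d=17, Q=-96; branch lengths D→-2, J→19; new cluster DJ
  updated: d(DJ,R)=15/2, d(DJ,Z)=47/2
step 2: merge (DJ,R) at d=15/2, Q=-40; branch lengths DJ→11, R→-7/2; new cluster DJR
  updated: d(DJR,Z)=25/2
step 3: merge (DJR,Z) at d=25/2; branch lengths DJR→25/4, Z→25/4; new cluster DJRZ
final tree: (((D:-2,J:19):11,R:-7/2):25/4,Z:25/4)
total length: 37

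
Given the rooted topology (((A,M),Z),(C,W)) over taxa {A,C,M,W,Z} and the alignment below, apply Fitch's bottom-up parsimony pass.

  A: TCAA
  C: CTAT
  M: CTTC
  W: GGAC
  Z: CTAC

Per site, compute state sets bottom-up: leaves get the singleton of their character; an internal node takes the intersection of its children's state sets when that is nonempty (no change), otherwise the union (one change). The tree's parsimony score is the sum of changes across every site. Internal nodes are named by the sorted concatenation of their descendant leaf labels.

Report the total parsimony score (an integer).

AM@0: {T} ∪ {C} = {C,T} (union, +1)
AMZ@0: {C,T} ∩ {C} = {C} (intersection, +0)
CW@0: {C} ∪ {G} = {C,G} (union, +1)
ACMWZ@0: {C} ∩ {C,G} = {C} (intersection, +0)
AM@1: {C} ∪ {T} = {C,T} (union, +1)
AMZ@1: {C,T} ∩ {T} = {T} (intersection, +0)
CW@1: {T} ∪ {G} = {G,T} (union, +1)
ACMWZ@1: {T} ∩ {G,T} = {T} (intersection, +0)
AM@2: {A} ∪ {T} = {A,T} (union, +1)
AMZ@2: {A,T} ∩ {A} = {A} (intersection, +0)
CW@2: {A} ∩ {A} = {A} (intersection, +0)
ACMWZ@2: {A} ∩ {A} = {A} (intersection, +0)
AM@3: {A} ∪ {C} = {A,C} (union, +1)
AMZ@3: {A,C} ∩ {C} = {C} (intersection, +0)
CW@3: {T} ∪ {C} = {C,T} (union, +1)
ACMWZ@3: {C} ∩ {C,T} = {C} (intersection, +0)
per-site changes: [2, 2, 1, 2]; total = 7

7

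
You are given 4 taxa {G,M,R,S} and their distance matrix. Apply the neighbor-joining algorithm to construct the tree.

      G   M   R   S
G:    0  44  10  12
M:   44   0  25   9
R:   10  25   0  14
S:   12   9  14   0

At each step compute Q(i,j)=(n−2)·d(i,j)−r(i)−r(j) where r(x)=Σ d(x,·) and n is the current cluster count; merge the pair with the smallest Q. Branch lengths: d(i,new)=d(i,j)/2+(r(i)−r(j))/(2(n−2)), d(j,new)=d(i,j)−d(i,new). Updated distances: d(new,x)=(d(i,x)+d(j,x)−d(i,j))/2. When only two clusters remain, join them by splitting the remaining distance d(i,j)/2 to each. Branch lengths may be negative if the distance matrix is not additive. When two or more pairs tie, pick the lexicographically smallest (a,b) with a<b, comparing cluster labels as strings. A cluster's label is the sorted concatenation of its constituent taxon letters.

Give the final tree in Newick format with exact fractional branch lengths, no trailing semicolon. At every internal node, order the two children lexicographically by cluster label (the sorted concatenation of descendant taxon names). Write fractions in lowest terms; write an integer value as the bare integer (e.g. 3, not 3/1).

(((G:37/4,R:3/4):57/4,M:61/4):-25/8,S:-25/8)

iteration 1: select G,R (d=10, Q=-95); attach at lengths (37/4, 3/4); label the merged cluster GR
  updated: d(GR,M)=59/2, d(GR,S)=8
iteration 2: select GR,M (d=59/2, Q=-93/2); attach at lengths (57/4, 61/4); label the merged cluster GMR
  updated: d(GMR,S)=-25/4
iteration 3: select GMR,S (d=-25/4); attach at lengths (-25/8, -25/8); label the merged cluster GMRS
final tree: (((G:37/4,R:3/4):57/4,M:61/4):-25/8,S:-25/8)
total length: 133/4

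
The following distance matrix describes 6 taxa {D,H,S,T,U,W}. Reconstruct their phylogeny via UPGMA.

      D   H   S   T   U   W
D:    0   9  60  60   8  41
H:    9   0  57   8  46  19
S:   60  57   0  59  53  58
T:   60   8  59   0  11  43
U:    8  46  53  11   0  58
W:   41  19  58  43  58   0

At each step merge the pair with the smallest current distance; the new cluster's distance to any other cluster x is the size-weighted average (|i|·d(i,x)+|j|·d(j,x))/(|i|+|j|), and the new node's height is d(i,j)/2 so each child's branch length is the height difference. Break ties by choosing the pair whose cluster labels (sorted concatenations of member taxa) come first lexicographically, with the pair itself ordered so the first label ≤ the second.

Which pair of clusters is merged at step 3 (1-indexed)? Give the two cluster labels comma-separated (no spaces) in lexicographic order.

step 1: merge (D,U) at d=8; branch lengths D→4, U→4; new cluster DU
  updated: d(DU,H)=55/2, d(DU,S)=113/2, d(DU,T)=71/2, d(DU,W)=99/2
step 2: merge (H,T) at d=8; branch lengths H→4, T→4; new cluster HT
  updated: d(DU,HT)=63/2, d(HT,S)=58, d(HT,W)=31
step 3: merge (HT,W) at d=31; branch lengths HT→23/2, W→31/2; new cluster HTW
  updated: d(DU,HTW)=75/2, d(HTW,S)=58
step 4: merge (DU,HTW) at d=75/2; branch lengths DU→59/4, HTW→13/4; new cluster DHTUW
  updated: d(DHTUW,S)=287/5
step 5: merge (DHTUW,S) at d=287/5; branch lengths DHTUW→199/20, S→287/10; new cluster DHSTUW
final tree: (((D:4,U:4):59/4,((H:4,T:4):23/2,W:31/2):13/4):199/20,S:287/10)
total length: 1993/20

HT,W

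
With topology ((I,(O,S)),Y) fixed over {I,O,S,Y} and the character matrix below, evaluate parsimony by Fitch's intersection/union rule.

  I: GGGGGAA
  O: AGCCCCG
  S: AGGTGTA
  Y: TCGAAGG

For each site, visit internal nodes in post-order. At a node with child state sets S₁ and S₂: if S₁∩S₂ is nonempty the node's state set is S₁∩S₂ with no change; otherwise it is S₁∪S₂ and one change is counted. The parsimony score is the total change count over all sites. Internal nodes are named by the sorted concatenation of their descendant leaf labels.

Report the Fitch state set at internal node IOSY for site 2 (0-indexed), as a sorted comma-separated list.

G

OS@0: {A} ∩ {A} = {A} (intersection, +0)
IOS@0: {G} ∪ {A} = {A,G} (union, +1)
IOSY@0: {A,G} ∪ {T} = {A,G,T} (union, +1)
OS@1: {G} ∩ {G} = {G} (intersection, +0)
IOS@1: {G} ∩ {G} = {G} (intersection, +0)
IOSY@1: {G} ∪ {C} = {C,G} (union, +1)
OS@2: {C} ∪ {G} = {C,G} (union, +1)
IOS@2: {G} ∩ {C,G} = {G} (intersection, +0)
IOSY@2: {G} ∩ {G} = {G} (intersection, +0)
OS@3: {C} ∪ {T} = {C,T} (union, +1)
IOS@3: {G} ∪ {C,T} = {C,G,T} (union, +1)
IOSY@3: {C,G,T} ∪ {A} = {A,C,G,T} (union, +1)
OS@4: {C} ∪ {G} = {C,G} (union, +1)
IOS@4: {G} ∩ {C,G} = {G} (intersection, +0)
IOSY@4: {G} ∪ {A} = {A,G} (union, +1)
OS@5: {C} ∪ {T} = {C,T} (union, +1)
IOS@5: {A} ∪ {C,T} = {A,C,T} (union, +1)
IOSY@5: {A,C,T} ∪ {G} = {A,C,G,T} (union, +1)
OS@6: {G} ∪ {A} = {A,G} (union, +1)
IOS@6: {A} ∩ {A,G} = {A} (intersection, +0)
IOSY@6: {A} ∪ {G} = {A,G} (union, +1)
per-site changes: [2, 1, 1, 3, 2, 3, 2]; total = 14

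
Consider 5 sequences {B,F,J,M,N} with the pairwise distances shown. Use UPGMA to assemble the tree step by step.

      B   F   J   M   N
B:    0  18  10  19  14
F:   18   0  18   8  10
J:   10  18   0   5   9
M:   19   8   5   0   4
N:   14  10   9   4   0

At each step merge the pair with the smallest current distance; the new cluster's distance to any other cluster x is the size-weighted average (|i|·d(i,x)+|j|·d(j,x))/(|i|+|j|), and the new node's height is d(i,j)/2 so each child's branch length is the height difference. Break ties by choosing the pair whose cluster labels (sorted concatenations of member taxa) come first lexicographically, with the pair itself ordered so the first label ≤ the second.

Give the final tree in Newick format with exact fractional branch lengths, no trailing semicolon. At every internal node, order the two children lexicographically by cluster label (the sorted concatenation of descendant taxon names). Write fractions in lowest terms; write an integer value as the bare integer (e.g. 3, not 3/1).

(B:61/8,(F:6,(J:7/2,(M:2,N:2):3/2):5/2):13/8)

iteration 1: select M,N (d=4); attach at lengths (2, 2); label the merged cluster MN
  updated: d(B,MN)=33/2, d(F,MN)=9, d(J,MN)=7
iteration 2: select J,MN (d=7); attach at lengths (7/2, 3/2); label the merged cluster JMN
  updated: d(B,JMN)=43/3, d(F,JMN)=12
iteration 3: select F,JMN (d=12); attach at lengths (6, 5/2); label the merged cluster FJMN
  updated: d(B,FJMN)=61/4
iteration 4: select B,FJMN (d=61/4); attach at lengths (61/8, 13/8); label the merged cluster BFJMN
final tree: (B:61/8,(F:6,(J:7/2,(M:2,N:2):3/2):5/2):13/8)
total length: 107/4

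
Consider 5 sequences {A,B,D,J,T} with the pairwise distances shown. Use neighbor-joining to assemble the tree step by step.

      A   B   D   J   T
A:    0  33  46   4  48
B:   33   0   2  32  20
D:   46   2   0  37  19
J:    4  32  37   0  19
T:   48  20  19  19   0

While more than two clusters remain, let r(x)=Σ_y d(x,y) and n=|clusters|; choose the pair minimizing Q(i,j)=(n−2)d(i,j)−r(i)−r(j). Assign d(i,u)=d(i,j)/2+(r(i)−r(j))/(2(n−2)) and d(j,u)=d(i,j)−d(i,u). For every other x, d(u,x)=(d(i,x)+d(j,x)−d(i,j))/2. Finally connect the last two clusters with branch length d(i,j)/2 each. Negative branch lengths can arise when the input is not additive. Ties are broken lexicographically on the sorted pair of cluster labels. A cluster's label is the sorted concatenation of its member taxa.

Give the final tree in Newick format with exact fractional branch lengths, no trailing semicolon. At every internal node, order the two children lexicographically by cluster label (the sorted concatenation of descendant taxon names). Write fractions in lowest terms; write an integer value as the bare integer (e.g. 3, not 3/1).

step 1: merge (A,J) at d=4, Q=-211; branch lengths A→17/2, J→-9/2; new cluster AJ
  updated: d(AJ,B)=61/2, d(AJ,D)=79/2, d(AJ,T)=63/2
step 2: merge (AJ,T) at d=63/2, Q=-109; branch lengths AJ→47/2, T→8; new cluster AJT
  updated: d(AJT,B)=19/2, d(AJT,D)=27/2
step 3: merge (AJT,B) at d=19/2, Q=-25; branch lengths AJT→21/2, B→-1; new cluster ABJT
  updated: d(ABJT,D)=3
step 4: merge (ABJT,D) at d=3; branch lengths ABJT→3/2, D→3/2; new cluster ABDJT
final tree: ((((A:17/2,J:-9/2):47/2,T:8):21/2,B:-1):3/2,D:3/2)
total length: 48

((((A:17/2,J:-9/2):47/2,T:8):21/2,B:-1):3/2,D:3/2)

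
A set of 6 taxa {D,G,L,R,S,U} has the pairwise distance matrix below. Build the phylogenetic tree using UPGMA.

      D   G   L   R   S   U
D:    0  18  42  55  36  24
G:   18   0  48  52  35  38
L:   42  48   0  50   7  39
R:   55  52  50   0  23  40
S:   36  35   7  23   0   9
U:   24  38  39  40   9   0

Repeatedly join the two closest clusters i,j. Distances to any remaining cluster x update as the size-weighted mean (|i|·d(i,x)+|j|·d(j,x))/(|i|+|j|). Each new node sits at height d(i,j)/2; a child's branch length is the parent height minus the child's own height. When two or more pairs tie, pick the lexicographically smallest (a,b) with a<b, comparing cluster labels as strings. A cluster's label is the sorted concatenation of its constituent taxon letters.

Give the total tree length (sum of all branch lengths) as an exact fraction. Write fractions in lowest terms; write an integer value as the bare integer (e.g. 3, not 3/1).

1045/12

step 1: merge (L,S) at d=7; branch lengths L→7/2, S→7/2; new cluster LS
  updated: d(D,LS)=39, d(G,LS)=83/2, d(LS,R)=73/2, d(LS,U)=24
step 2: merge (D,G) at d=18; branch lengths D→9, G→9; new cluster DG
  updated: d(DG,LS)=161/4, d(DG,R)=107/2, d(DG,U)=31
step 3: merge (LS,U) at d=24; branch lengths LS→17/2, U→12; new cluster LSU
  updated: d(DG,LSU)=223/6, d(LSU,R)=113/3
step 4: merge (DG,LSU) at d=223/6; branch lengths DG→115/12, LSU→79/12; new cluster DGLSU
  updated: d(DGLSU,R)=44
step 5: merge (DGLSU,R) at d=44; branch lengths DGLSU→41/12, R→22; new cluster DGLRSU
final tree: (((D:9,G:9):115/12,((L:7/2,S:7/2):17/2,U:12):79/12):41/12,R:22)
total length: 1045/12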